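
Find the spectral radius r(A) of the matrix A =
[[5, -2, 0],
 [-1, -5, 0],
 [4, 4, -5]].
r(A) = sqrt(108)/2 ≈ 5.1962

The eigenvalues of A are the roots of its characteristic polynomial. With M = A (coefficients from the trace, the sum of principal 2x2 minors, and det A):
  p(λ) = det(λ I - M) = λ^3 + 5λ^2 - 27λ - 135.
By the rational root theorem any rational root is an integer divisor of 135. Testing λ = -5: p(-5) = -125 + 125 + 135 - 135 = 0, so λ = -5 is a root. Dividing out (λ + 5) leaves p(λ) = (λ + 5)(λ^2 - 27). For λ^2 - 27 the discriminant is 108. It is nonnegative but not a perfect square, so the roots are real and irrational: λ = ± sqrt(108)/2 ≈ 5.1962, -5.1962.
Thus the eigenvalues (to 4 decimals) are 5.1962 (modulus 5.1962); -5.1962 (modulus 5.1962); -5 (modulus 5). The spectral radius is the largest modulus: r(A) = sqrt(108)/2 ≈ 5.1962. (Cross-check: r(A) ≤ ||A||_2 ≈ 8.4671; equality holds whenever A is normal, though it can also hold for some non-normal A.)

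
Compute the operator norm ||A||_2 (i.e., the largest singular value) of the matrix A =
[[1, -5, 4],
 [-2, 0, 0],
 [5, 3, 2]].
||A||_2 ≈ 6.558 (= sqrt(largest eigenvalue of A^T A))

||A||_2 = sigma_max(A) = sqrt(lambda_max(A^T A)). Form the symmetric matrix M = A^T A =
[[30, 10, 14],
 [10, 34, -14],
 [14, -14, 20]].
Its characteristic polynomial (trace, sum of principal 2x2 minors, determinant of M give the coefficients) is
  p(λ) = det(λ I - M) = λ^3 - 84λ^2 + 1808λ - 1936.
No integer candidate from the rational root theorem (±divisors of 1936) is a root, so the roots are irrational. The cubic discriminant is Δ = 26017024 > 0, so there are three distinct real roots. p(1) = -211 and p(2) = 1352 have opposite signs, so a root lies in (1, 2); Newton's method refines it to λ ≈ 1.1292. p(39) = 131 and p(40) = -16 have opposite signs, so a root lies in (39, 40); Newton's method refines it to λ ≈ 39.8631. p(43) = -1 and p(44) = 176 have opposite signs, so a root lies in (43, 44); Newton's method refines it to λ ≈ 43.0076. Check (Vieta): the three roots sum to 84, matching tr M = 84.
So the eigenvalues of A^T A are ≈ 1.1292, 39.8631, 43.0076 (all ≥ 0, as they must be for A^T A). The largest is λ_max ≈ 43.0076, hence ||A||_2 = sqrt(λ_max) ≈ 6.558.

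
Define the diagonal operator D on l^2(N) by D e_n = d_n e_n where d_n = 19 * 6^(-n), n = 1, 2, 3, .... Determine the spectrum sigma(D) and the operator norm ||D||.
sigma(D) = {19 * 6^(-n) : n ≥ 1} ∪ {0}; ||D|| = 19/6

A bounded diagonal operator on l^2 with diagonal entries d_n has spectrum equal to the closure of {d_n : n ≥ 1}: every d_n is an eigenvalue (with eigenvector e_n), so {d_n} ⊂ sigma(D); the spectrum is closed, so its closure is too; and for lambda not in the closure, (D - lambda I) has bounded inverse (the diagonal entries 1/(d_n - lambda) are bounded). For our sequence d_n = 19 * 6^(-n), n = 1, 2, 3, ...:
  - {d_n} = {19 * 6^(-n) : n ≥ 1}; the only limit point is 0
  - closure = {19 * 6^(-n) : n ≥ 1} ∪ {0}
For the norm: a diagonal operator has ||D|| = sup_n |d_n|. Here d_n = 19 * 6^(-n) is positive and decreasing, so sup_n |d_n| = d_1 = 19/6. So ||D|| = 19/6.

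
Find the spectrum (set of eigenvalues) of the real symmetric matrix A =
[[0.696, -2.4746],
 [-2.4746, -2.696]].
sigma(A) ≈ {-4, 2}

A is real symmetric, so its spectrum consists of real eigenvalues. Expanding the characteristic polynomial of the displayed matrix gives
  det(λ I - A) = p(λ) = λ^2 + (2)λ + (-8).
Solving p(λ) = 0 yields eigenvalues ≈ -4, 2. (A is shown rounded to 4 decimals, so these recover the underlying integer eigenvalues to within that precision.)
Verification: the trace of A = -2 equals the sum of eigenvalues -2, and det(A) ≈ -8.0001 matches the eigenvalue product -8.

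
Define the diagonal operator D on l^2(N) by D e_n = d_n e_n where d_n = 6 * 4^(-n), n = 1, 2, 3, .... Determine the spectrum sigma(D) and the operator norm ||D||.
sigma(D) = {6 * 4^(-n) : n ≥ 1} ∪ {0}; ||D|| = 3/2

A bounded diagonal operator on l^2 with diagonal entries d_n has spectrum equal to the closure of {d_n : n ≥ 1}: every d_n is an eigenvalue (with eigenvector e_n), so {d_n} ⊂ sigma(D); the spectrum is closed, so its closure is too; and for lambda not in the closure, (D - lambda I) has bounded inverse (the diagonal entries 1/(d_n - lambda) are bounded). For our sequence d_n = 6 * 4^(-n), n = 1, 2, 3, ...:
  - {d_n} = {6 * 4^(-n) : n ≥ 1}; the only limit point is 0
  - closure = {6 * 4^(-n) : n ≥ 1} ∪ {0}
For the norm: a diagonal operator has ||D|| = sup_n |d_n|. Here d_n = 6 * 4^(-n) is positive and decreasing, so sup_n |d_n| = d_1 = 6/4 = 3/2. So ||D|| = 3/2.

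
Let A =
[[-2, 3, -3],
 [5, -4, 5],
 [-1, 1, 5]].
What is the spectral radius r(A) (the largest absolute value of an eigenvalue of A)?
r(A) = (2 + sqrt(176))/2 ≈ 7.6332

The eigenvalues of A are the roots of its characteristic polynomial. With M = A (coefficients from the trace, the sum of principal 2x2 minors, and det A):
  p(λ) = det(λ I - M) = λ^3 + λ^2 - 45λ + 43.
By the rational root theorem any rational root is an integer divisor of 43. Testing λ = 1: p(1) = 1 + 1 - 45 + 43 = 0, so λ = 1 is a root. Dividing out (λ - 1) leaves p(λ) = (λ - 1)(λ^2 + 2λ - 43). For λ^2 + 2λ - 43 the discriminant is 176. It is nonnegative but not a perfect square, so the roots are real and irrational: λ = (-2 ± sqrt(176))/2 ≈ 5.6332, -7.6332.
Thus the eigenvalues (to 4 decimals) are 5.6332 (modulus 5.6332); -7.6332 (modulus 7.6332); 1 (modulus 1). The spectral radius is the largest modulus: r(A) = (2 + sqrt(176))/2 ≈ 7.6332. (Cross-check: r(A) ≤ ||A||_2 ≈ 9.6164; equality holds whenever A is normal, though it can also hold for some non-normal A.)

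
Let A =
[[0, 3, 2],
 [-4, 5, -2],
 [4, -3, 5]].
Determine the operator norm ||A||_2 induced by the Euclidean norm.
||A||_2 ≈ 9.4442 (= sqrt(largest eigenvalue of A^T A))

||A||_2 = sigma_max(A) = sqrt(lambda_max(A^T A)). Form the symmetric matrix M = A^T A =
[[32, -32, 28],
 [-32, 43, -19],
 [28, -19, 33]].
Its characteristic polynomial (trace, sum of principal 2x2 minors, determinant of M give the coefficients) is
  p(λ) = det(λ I - M) = λ^3 - 108λ^2 + 1682λ - 400.
No integer candidate from the rational root theorem (±divisors of 400) is a root, so the roots are irrational. The cubic discriminant is Δ = 13252620064 > 0, so there are three distinct real roots. p(0) = -400 and p(1) = 1175 have opposite signs, so a root lies in (0, 1); Newton's method refines it to λ ≈ 0.2416. p(18) = 716 and p(19) = -571 have opposite signs, so a root lies in (18, 19); Newton's method refines it to λ ≈ 18.5663. p(89) = -1201 and p(90) = 5180 have opposite signs, so a root lies in (89, 90); Newton's method refines it to λ ≈ 89.1921. Check (Vieta): the three roots sum to 108, matching tr M = 108.
So the eigenvalues of A^T A are ≈ 0.2416, 18.5663, 89.1921 (all ≥ 0, as they must be for A^T A). The largest is λ_max ≈ 89.1921, hence ||A||_2 = sqrt(λ_max) ≈ 9.4442.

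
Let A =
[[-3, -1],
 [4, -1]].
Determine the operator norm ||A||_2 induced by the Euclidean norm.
||A||_2 = sqrt((27 + sqrt(533))/2) ≈ 5.0043 (= sqrt(largest eigenvalue of A^T A))

||A||_2 = sigma_max(A) = sqrt(lambda_max(A^T A)). Form the symmetric matrix M = A^T A =
[[25, -1],
 [-1, 2]].
Its characteristic polynomial (trace, determinant of M give the coefficients) is
  p(λ) = det(λ I - M) = λ^2 - 27λ + 49.
For λ^2 - 27λ + 49 the discriminant is 533. It is nonnegative but not a perfect square, so the roots are real and irrational: λ = (27 ± sqrt(533))/2 ≈ 25.0434, 1.9566.
So the eigenvalues of A^T A are ≈ 1.9566, 25.0434 (all ≥ 0, as they must be for A^T A). The largest is λ_max = (27 + sqrt(533))/2 ≈ 25.0434, hence ||A||_2 = sqrt(λ_max) = sqrt((27 + sqrt(533))/2) ≈ 5.0043.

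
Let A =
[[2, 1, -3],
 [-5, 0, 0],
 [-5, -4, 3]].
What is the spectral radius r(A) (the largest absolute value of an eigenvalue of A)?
r(A) ≈ 4.0881

The eigenvalues of A are the roots of its characteristic polynomial. With M = A (coefficients from the trace, the sum of principal 2x2 minors, and det A):
  p(λ) = det(λ I - M) = λ^3 - 5λ^2 - 4λ + 45.
No integer candidate from the rational root theorem (±divisors of 45) is a root, so the roots are irrational. The cubic discriminant is Δ = -15319 < 0, so there is one real root and a complex-conjugate pair. p(-3) = -15 and p(-2) = 25 have opposite signs, so a root lies in (-3, -2); Newton's method refines it to λ ≈ -2.6926. Dividing out (λ - (-2.6926)) leaves approximately λ^2 - 7.6926λ + 16.7127. For λ^2 - 7.6926λ + 16.7127 the discriminant is -7.6753. It is negative, so the remaining roots are the complex-conjugate pair λ ≈ 3.8463 ± 1.3852i. Their product equals the constant term, so |λ|^2 ≈ 16.7127 and |λ| ≈ 4.0881.
Thus the eigenvalues (to 4 decimals) are -2.6926 (modulus 2.6926); 3.8463 ± 1.3852i (modulus 4.0881). The spectral radius is the largest modulus: r(A) ≈ 4.0881. (Cross-check: r(A) ≤ ||A||_2 ≈ 8.6891; equality holds whenever A is normal, though it can also hold for some non-normal A.)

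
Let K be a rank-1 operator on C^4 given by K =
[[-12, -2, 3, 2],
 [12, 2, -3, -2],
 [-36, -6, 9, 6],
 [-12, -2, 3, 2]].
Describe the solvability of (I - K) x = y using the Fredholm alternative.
(I - K) is singular (det(I - K) = 0, i.e. 1 ∈ sigma(K)). (I - K) x = y is solvable iff y ⊥ ker((I - K)^*) = span{(-12, -2, 3, 2)}, i.e. iff -12y_1 - 2y_2 + 3y_3 + 2y_4 = 0. When solvable, the solutions are x = y + c·(1, -1, 3, 1), c arbitrary (ker(I - K) = span{(1, -1, 3, 1)}, dimension 1).

K has rank 1, so it is an outer product K = u v^T: every row of K is a multiple of one row vector. Reading off the entries, u = (1, -1, 3, 1) and v = (-12, -2, 3, 2) (row i of K equals u_i·v^T). A rank-one matrix u v^T satisfies K u = u (v·u) and kills the (3)-dimensional subspace v^⊥, so its characteristic polynomial is lambda^3 (lambda - v·u) with v·u = tr K = 1. Hence the eigenvalues of I - K are 1 (multiplicity 3) and 1 - (1) = 0, so det(I - K) = 0. (Direct check: I - K =
[[13, 2, -3, -2],
 [-12, -1, 3, 2],
 [36, 6, -8, -6],
 [12, 2, -3, -1]]
has determinant 0.) So 1 is an eigenvalue of K and (I - K) is not invertible. The finite-dimensional Fredholm alternative says: either (I - K) is invertible, or ker(I - K) ≠ {0} and then range(I - K) = ker((I - K)^*)^⊥, with dim ker(I - K) = dim ker((I - K)^*). We are in the second case, so we need both kernels. Kernel of I - K: (I - K) u = u - u (v·u) = u - u = 0, so ker(I - K) = span{u} = span{(1, -1, 3, 1)} (it is exactly 1-dimensional because rank(I - K) = 3). Kernel of the adjoint: K is real, so (I - K)^* = I - K^T = I - v u^T, and (I - v u^T) v = v - v (u·v) = 0; hence ker((I - K)^*) = span{v} = span{(-12, -2, 3, 2)}. Therefore (I - K) x = y is solvable iff <y, v> = 0, i.e. iff -12y_1 - 2y_2 + 3y_3 + 2y_4 = 0. When this holds, K y = u (v·y) = 0, so (I - K) y = y and x = y is a particular solution; the full solution set is the line x = y + c·u = y + c·(1, -1, 3, 1), c ∈ C.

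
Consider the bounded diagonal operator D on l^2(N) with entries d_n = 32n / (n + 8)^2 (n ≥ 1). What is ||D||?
||D|| = 1 (attained at n = 8)

For D diagonal, ||D|| = sup_n |d_n|. Treat f(x) = 32x / (x + 8)^2 for real x > 0. By the quotient rule, f'(x) = 32(8 - x)/(x + 8)^3, which is positive for x < 8 and negative for x > 8. So f has a unique maximum at x = 8, and since 8 is a positive integer, the supremum over n ≥ 1 is attained at n = 8: d_8 = 32·8/(8 + 8)^2 = 32·8/256 = 1. Hence ||D|| = 1.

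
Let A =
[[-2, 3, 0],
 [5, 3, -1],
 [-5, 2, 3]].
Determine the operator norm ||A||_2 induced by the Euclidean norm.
||A||_2 ≈ 7.8635 (= sqrt(largest eigenvalue of A^T A))

||A||_2 = sigma_max(A) = sqrt(lambda_max(A^T A)). Form the symmetric matrix M = A^T A =
[[54, -1, -20],
 [-1, 22, 3],
 [-20, 3, 10]].
Its characteristic polynomial (trace, sum of principal 2x2 minors, determinant of M give the coefficients) is
  p(λ) = det(λ I - M) = λ^3 - 86λ^2 + 1538λ - 2704.
No integer candidate from the rational root theorem (±divisors of 2704) is a root, so the roots are irrational. The cubic discriminant is Δ = 2303365104 > 0, so there are three distinct real roots. p(1) = -1251 and p(2) = 36 have opposite signs, so a root lies in (1, 2); Newton's method refines it to λ ≈ 1.9702. p(22) = 156 and p(23) = -657 have opposite signs, so a root lies in (22, 23); Newton's method refines it to λ ≈ 22.1955. p(61) = -1911 and p(62) = 396 have opposite signs, so a root lies in (61, 62); Newton's method refines it to λ ≈ 61.8343. Check (Vieta): the three roots sum to 86, matching tr M = 86.
So the eigenvalues of A^T A are ≈ 1.9702, 22.1955, 61.8343 (all ≥ 0, as they must be for A^T A). The largest is λ_max ≈ 61.8343, hence ||A||_2 = sqrt(λ_max) ≈ 7.8635.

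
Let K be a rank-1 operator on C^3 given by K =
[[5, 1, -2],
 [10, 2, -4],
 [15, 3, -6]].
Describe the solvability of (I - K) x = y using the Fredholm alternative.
(I - K) is singular (det(I - K) = 0, i.e. 1 ∈ sigma(K)). (I - K) x = y is solvable iff y ⊥ ker((I - K)^*) = span{(5, 1, -2)}, i.e. iff 5y_1 + y_2 - 2y_3 = 0. When solvable, the solutions are x = y + c·(1, 2, 3), c arbitrary (ker(I - K) = span{(1, 2, 3)}, dimension 1).

K has rank 1, so it is an outer product K = u v^T: every row of K is a multiple of one row vector. Reading off the entries, u = (1, 2, 3) and v = (5, 1, -2) (row i of K equals u_i·v^T). A rank-one matrix u v^T satisfies K u = u (v·u) and kills the (2)-dimensional subspace v^⊥, so its characteristic polynomial is lambda^2 (lambda - v·u) with v·u = tr K = 1. Hence the eigenvalues of I - K are 1 (multiplicity 2) and 1 - (1) = 0, so det(I - K) = 0. (Direct check: I - K =
[[-4, -1, 2],
 [-10, -1, 4],
 [-15, -3, 7]]
has determinant 0.) So 1 is an eigenvalue of K and (I - K) is not invertible. The finite-dimensional Fredholm alternative says: either (I - K) is invertible, or ker(I - K) ≠ {0} and then range(I - K) = ker((I - K)^*)^⊥, with dim ker(I - K) = dim ker((I - K)^*). We are in the second case, so we need both kernels. Kernel of I - K: (I - K) u = u - u (v·u) = u - u = 0, so ker(I - K) = span{u} = span{(1, 2, 3)} (it is exactly 1-dimensional because rank(I - K) = 2). Kernel of the adjoint: K is real, so (I - K)^* = I - K^T = I - v u^T, and (I - v u^T) v = v - v (u·v) = 0; hence ker((I - K)^*) = span{v} = span{(5, 1, -2)}. Therefore (I - K) x = y is solvable iff <y, v> = 0, i.e. iff 5y_1 + y_2 - 2y_3 = 0. When this holds, K y = u (v·y) = 0, so (I - K) y = y and x = y is a particular solution; the full solution set is the line x = y + c·u = y + c·(1, 2, 3), c ∈ C.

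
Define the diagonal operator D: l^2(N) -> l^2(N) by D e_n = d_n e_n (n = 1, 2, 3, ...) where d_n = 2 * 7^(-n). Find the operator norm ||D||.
||D|| = 2/7 (attained at n = 1)

For D diagonal, ||D|| = sup_n |d_n|. The sequence d_n = 2 * 7^(-n) is positive and strictly decreasing (ratio 7^(-1) < 1), so the supremum is d_1 = 2/7. Hence ||D|| = 2/7.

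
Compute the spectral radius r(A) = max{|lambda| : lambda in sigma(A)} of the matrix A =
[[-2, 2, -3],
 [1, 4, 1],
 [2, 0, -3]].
r(A) ≈ 4.3548

The eigenvalues of A are the roots of its characteristic polynomial. With M = A (coefficients from the trace, the sum of principal 2x2 minors, and det A):
  p(λ) = det(λ I - M) = λ^3 + λ^2 - 10λ - 58.
No integer candidate from the rational root theorem (±divisors of 58) is a root, so the roots are irrational. The cubic discriminant is Δ = -76056 < 0, so there is one real root and a complex-conjugate pair. p(4) = -18 and p(5) = 42 have opposite signs, so a root lies in (4, 5); Newton's method refines it to λ ≈ 4.3548. Dividing out (λ - (4.3548)) leaves approximately λ^2 + 5.3548λ + 13.3187. For λ^2 + 5.3548λ + 13.3187 the discriminant is -24.6015. It is negative, so the remaining roots are the complex-conjugate pair λ ≈ -2.6774 ± 2.48i. Their product equals the constant term, so |λ|^2 ≈ 13.3187 and |λ| ≈ 3.6495.
Thus the eigenvalues (to 4 decimals) are 4.3548 (modulus 4.3548); -2.6774 ± 2.48i (modulus 3.6495). The spectral radius is the largest modulus: r(A) ≈ 4.3548. (Cross-check: r(A) ≤ ||A||_2 ≈ 4.6467; equality holds whenever A is normal, though it can also hold for some non-normal A.)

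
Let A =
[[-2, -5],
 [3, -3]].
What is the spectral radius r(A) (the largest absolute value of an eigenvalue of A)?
r(A) = sqrt(21) ≈ 4.5826

The eigenvalues of A are the roots of its characteristic polynomial. With M = A (coefficients from the trace and determinant):
  p(λ) = det(λ I - M) = λ^2 + 5λ + 21.
For λ^2 + 5λ + 21 the discriminant is -59. It is negative, so the roots are the complex-conjugate pair λ = -5/2 ± (sqrt(59)/2) i ≈ -2.5 ± 3.8406i. For a conjugate pair the product of the roots equals the constant term, so |λ|^2 = 21 and |λ| = sqrt(21) ≈ 4.5826.
Thus the eigenvalues (to 4 decimals) are -2.5 ± 3.8406i (modulus 4.5826). The spectral radius is the largest modulus: r(A) = sqrt(21) ≈ 4.5826. (Cross-check: r(A) ≤ ||A||_2 ≈ 5.835; equality holds whenever A is normal, though it can also hold for some non-normal A.)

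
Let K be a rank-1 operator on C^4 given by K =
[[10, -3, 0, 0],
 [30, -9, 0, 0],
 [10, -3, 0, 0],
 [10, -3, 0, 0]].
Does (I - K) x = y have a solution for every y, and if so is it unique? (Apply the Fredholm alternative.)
(I - K) is singular (det(I - K) = 0, i.e. 1 ∈ sigma(K)). (I - K) x = y is solvable iff y ⊥ ker((I - K)^*) = span{(10, -3, 0, 0)}, i.e. iff 10y_1 - 3y_2 = 0. When solvable, the solutions are x = y + c·(1, 3, 1, 1), c arbitrary (ker(I - K) = span{(1, 3, 1, 1)}, dimension 1).

K has rank 1, so it is an outer product K = u v^T: every row of K is a multiple of one row vector. Reading off the entries, u = (1, 3, 1, 1) and v = (10, -3, 0, 0) (row i of K equals u_i·v^T). A rank-one matrix u v^T satisfies K u = u (v·u) and kills the (3)-dimensional subspace v^⊥, so its characteristic polynomial is lambda^3 (lambda - v·u) with v·u = tr K = 1. Hence the eigenvalues of I - K are 1 (multiplicity 3) and 1 - (1) = 0, so det(I - K) = 0. (Direct check: I - K =
[[-9, 3, 0, 0],
 [-30, 10, 0, 0],
 [-10, 3, 1, 0],
 [-10, 3, 0, 1]]
has determinant 0.) So 1 is an eigenvalue of K and (I - K) is not invertible. The finite-dimensional Fredholm alternative says: either (I - K) is invertible, or ker(I - K) ≠ {0} and then range(I - K) = ker((I - K)^*)^⊥, with dim ker(I - K) = dim ker((I - K)^*). We are in the second case, so we need both kernels. Kernel of I - K: (I - K) u = u - u (v·u) = u - u = 0, so ker(I - K) = span{u} = span{(1, 3, 1, 1)} (it is exactly 1-dimensional because rank(I - K) = 3). Kernel of the adjoint: K is real, so (I - K)^* = I - K^T = I - v u^T, and (I - v u^T) v = v - v (u·v) = 0; hence ker((I - K)^*) = span{v} = span{(10, -3, 0, 0)}. Therefore (I - K) x = y is solvable iff <y, v> = 0, i.e. iff 10y_1 - 3y_2 = 0. When this holds, K y = u (v·y) = 0, so (I - K) y = y and x = y is a particular solution; the full solution set is the line x = y + c·u = y + c·(1, 3, 1, 1), c ∈ C.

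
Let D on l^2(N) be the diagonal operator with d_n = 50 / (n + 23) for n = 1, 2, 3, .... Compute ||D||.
||D|| = 25/12 (attained at n = 1)

For D diagonal, ||D|| = sup_n |d_n| = sup_n 50/(n + 23). This is positive and strictly decreasing in n, so the supremum is attained at n = 1: d_1 = 50/(1 + 23) = 25/12. Hence ||D|| = 25/12.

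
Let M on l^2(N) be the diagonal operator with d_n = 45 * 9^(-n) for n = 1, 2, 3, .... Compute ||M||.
||M|| = 5 (attained at n = 1)

For M diagonal, ||M|| = sup_n |d_n|. The sequence d_n = 45 * 9^(-n) is positive and strictly decreasing (ratio 9^(-1) < 1), so the supremum is d_1 = 45/9 = 5. Hence ||M|| = 5.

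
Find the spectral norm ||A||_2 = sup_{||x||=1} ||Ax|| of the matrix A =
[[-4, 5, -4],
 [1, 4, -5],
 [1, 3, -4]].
||A||_2 ≈ 10.3828 (= sqrt(largest eigenvalue of A^T A))

||A||_2 = sigma_max(A) = sqrt(lambda_max(A^T A)). Form the symmetric matrix M = A^T A =
[[18, -13, 7],
 [-13, 50, -52],
 [7, -52, 57]].
Its characteristic polynomial (trace, sum of principal 2x2 minors, determinant of M give the coefficients) is
  p(λ) = det(λ I - M) = λ^3 - 125λ^2 + 1854λ - 9.
No integer candidate from the rational root theorem (±divisors of 9) is a root, so the roots are irrational. The cubic discriminant is Δ = 28184155857 > 0, so there are three distinct real roots. p(0) = -9 and p(1) = 1721 have opposite signs, so a root lies in (0, 1); Newton's method refines it to λ ≈ 0.0049. p(17) = 297 and p(18) = -1305 have opposite signs, so a root lies in (17, 18); Newton's method refines it to λ ≈ 17.1925. p(107) = -7713 and p(108) = 1935 have opposite signs, so a root lies in (107, 108); Newton's method refines it to λ ≈ 107.8027. Check (Vieta): the three roots sum to 125, matching tr M = 125.
So the eigenvalues of A^T A are ≈ 0.0049, 17.1925, 107.8027 (all ≥ 0, as they must be for A^T A). The largest is λ_max ≈ 107.8027, hence ||A||_2 = sqrt(λ_max) ≈ 10.3828.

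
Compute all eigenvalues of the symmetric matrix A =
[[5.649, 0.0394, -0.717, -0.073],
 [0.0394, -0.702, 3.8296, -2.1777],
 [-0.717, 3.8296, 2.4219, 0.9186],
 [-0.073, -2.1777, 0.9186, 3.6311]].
sigma(A) ≈ {-4, 4, 5, 6}

A is real symmetric, so its spectrum consists of real eigenvalues. Expanding the characteristic polynomial of the displayed matrix gives
  det(λ I - A) = p(λ) = λ^4 + (-11)λ^3 + (14)λ^2 + (176.0029)λ + (-480.0084).
Solving p(λ) = 0 yields eigenvalues ≈ -4, 4, 5, 6. (A is shown rounded to 4 decimals, so these recover the underlying integer eigenvalues to within that precision.)
Verification: the trace of A = 11 equals the sum of eigenvalues 11, and det(A) ≈ -480.0084 matches the eigenvalue product -480.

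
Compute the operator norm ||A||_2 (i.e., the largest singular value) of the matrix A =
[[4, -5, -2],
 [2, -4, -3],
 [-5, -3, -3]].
||A||_2 ≈ 8.5943 (= sqrt(largest eigenvalue of A^T A))

||A||_2 = sigma_max(A) = sqrt(lambda_max(A^T A)). Form the symmetric matrix M = A^T A =
[[45, -13, 1],
 [-13, 50, 31],
 [1, 31, 22]].
Its characteristic polynomial (trace, sum of principal 2x2 minors, determinant of M give the coefficients) is
  p(λ) = det(λ I - M) = λ^3 - 117λ^2 + 3209λ - 1681.
No integer candidate from the rational root theorem (±divisors of 1681) is a root, so the roots are irrational. The cubic discriminant is Δ = 9298837408 > 0, so there are three distinct real roots. p(0) = -1681 and p(1) = 1412 have opposite signs, so a root lies in (0, 1); Newton's method refines it to λ ≈ 0.5342. p(42) = 797 and p(43) = -520 have opposite signs, so a root lies in (42, 43); Newton's method refines it to λ ≈ 42.6032. p(73) = -1900 and p(74) = 317 have opposite signs, so a root lies in (73, 74); Newton's method refines it to λ ≈ 73.8626. Check (Vieta): the three roots sum to 117, matching tr M = 117.
So the eigenvalues of A^T A are ≈ 0.5342, 42.6032, 73.8626 (all ≥ 0, as they must be for A^T A). The largest is λ_max ≈ 73.8626, hence ||A||_2 = sqrt(λ_max) ≈ 8.5943.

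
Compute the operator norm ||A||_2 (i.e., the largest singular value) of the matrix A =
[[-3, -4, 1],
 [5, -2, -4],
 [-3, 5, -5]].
||A||_2 ≈ 8.0931 (= sqrt(largest eigenvalue of A^T A))

||A||_2 = sigma_max(A) = sqrt(lambda_max(A^T A)). Form the symmetric matrix M = A^T A =
[[43, -13, -8],
 [-13, 45, -21],
 [-8, -21, 42]].
Its characteristic polynomial (trace, sum of principal 2x2 minors, determinant of M give the coefficients) is
  p(λ) = det(λ I - M) = λ^3 - 130λ^2 + 4957λ - 47961.
No integer candidate from the rational root theorem (±divisors of 47961) is a root, so the roots are irrational. The cubic discriminant is Δ = 783269241 > 0, so there are three distinct real roots. p(14) = -1299 and p(15) = 519 have opposite signs, so a root lies in (14, 15); Newton's method refines it to λ ≈ 14.7046. p(49) = 451 and p(50) = -111 have opposite signs, so a root lies in (49, 50); Newton's method refines it to λ ≈ 49.7971. p(65) = -381 and p(66) = 417 have opposite signs, so a root lies in (65, 66); Newton's method refines it to λ ≈ 65.4983. Check (Vieta): the three roots sum to 130, matching tr M = 130.
So the eigenvalues of A^T A are ≈ 14.7046, 49.7971, 65.4983 (all ≥ 0, as they must be for A^T A). The largest is λ_max ≈ 65.4983, hence ||A||_2 = sqrt(λ_max) ≈ 8.0931.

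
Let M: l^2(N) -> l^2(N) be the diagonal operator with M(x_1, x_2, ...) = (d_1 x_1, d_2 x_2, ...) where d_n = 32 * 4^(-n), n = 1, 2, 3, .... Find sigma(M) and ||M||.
sigma(M) = {32 * 4^(-n) : n ≥ 1} ∪ {0}; ||M|| = 8

A bounded diagonal operator on l^2 with diagonal entries d_n has spectrum equal to the closure of {d_n : n ≥ 1}: every d_n is an eigenvalue (with eigenvector e_n), so {d_n} ⊂ sigma(M); the spectrum is closed, so its closure is too; and for lambda not in the closure, (M - lambda I) has bounded inverse (the diagonal entries 1/(d_n - lambda) are bounded). For our sequence d_n = 32 * 4^(-n), n = 1, 2, 3, ...:
  - {d_n} = {32 * 4^(-n) : n ≥ 1}; the only limit point is 0
  - closure = {32 * 4^(-n) : n ≥ 1} ∪ {0}
For the norm: a diagonal operator has ||M|| = sup_n |d_n|. Here d_n = 32 * 4^(-n) is positive and decreasing, so sup_n |d_n| = d_1 = 32/4 = 8. So ||M|| = 8.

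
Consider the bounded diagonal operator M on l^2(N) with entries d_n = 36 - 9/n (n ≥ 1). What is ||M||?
||M|| = 36

For a diagonal operator on l^2 with entries d_n, ||M|| = sup_n |d_n|. Here d_1 = 27, d_2 = 63/2, ..., and d_n = 36 - 9/n increases monotonically toward 36. All terms lie in [27, 36), so |d_n| = d_n and the supremum is the limit 36, which is not attained by any individual d_n. Hence ||M|| = 36.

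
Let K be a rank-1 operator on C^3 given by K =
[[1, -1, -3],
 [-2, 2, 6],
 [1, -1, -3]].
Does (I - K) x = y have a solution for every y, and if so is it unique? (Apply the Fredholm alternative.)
(I - K) is invertible (det(I - K) = 1 ≠ 0), so for every y in C^3 the equation (I - K) x = y has a unique solution.

K has rank 1, so it is an outer product K = u v^T: every row of K is a multiple of one row vector. Reading off the entries, u = (1, -2, 1) and v = (1, -1, -3) (row i of K equals u_i·v^T). A rank-one matrix u v^T satisfies K u = u (v·u) and kills the (2)-dimensional subspace v^⊥, so its characteristic polynomial is lambda^2 (lambda - v·u) with v·u = tr K = 0. Hence the eigenvalues of I - K are 1 (multiplicity 2) and 1 - (0) = 1, so det(I - K) = 1. (Direct check: I - K =
[[0, 1, 3],
 [2, -1, -6],
 [-1, 1, 4]]
has determinant 1.) The finite-dimensional Fredholm alternative says: either (I - K) is invertible, or ker(I - K) ≠ {0} and then range(I - K) = ker((I - K)^*)^⊥, with dim ker(I - K) = dim ker((I - K)^*). Since det(I - K) ≠ 0, 1 is not an eigenvalue of K and ker(I - K) = {0}, so we are in the first case: for every y there is a unique x = (I - K)^(-1) y. Explicitly, by the Sherman–Morrison formula, (I - u v^T)^(-1) = I + u v^T/(1 - v·u), i.e. (I - K)^(-1) = I + K.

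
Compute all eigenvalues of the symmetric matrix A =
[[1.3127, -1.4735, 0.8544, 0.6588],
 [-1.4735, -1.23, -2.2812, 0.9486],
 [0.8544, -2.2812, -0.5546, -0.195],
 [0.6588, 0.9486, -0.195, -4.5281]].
sigma(A) ≈ {-5, -3, 0, 3}

A is real symmetric, so its spectrum consists of real eigenvalues. Expanding the characteristic polynomial of the displayed matrix gives
  det(λ I - A) = p(λ) = λ^4 + (5)λ^3 + (-9)λ^2 + (-45.0017)λ + (0.0018).
Solving p(λ) = 0 yields eigenvalues ≈ -5, -3, 0, 3. (A is shown rounded to 4 decimals, so these recover the underlying integer eigenvalues to within that precision.)
Verification: the trace of A = -5 equals the sum of eigenvalues -5, and det(A) ≈ 0.0018 matches the eigenvalue product 0.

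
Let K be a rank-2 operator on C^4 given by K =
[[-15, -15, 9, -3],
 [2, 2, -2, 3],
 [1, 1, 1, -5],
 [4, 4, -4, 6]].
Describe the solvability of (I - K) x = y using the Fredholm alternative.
(I - K) is invertible (det(I - K) = -105 ≠ 0), so for every y in C^4 the equation (I - K) x = y has a unique solution.

K has rank 2 and factors as K = U V^T = u1 v1^T + u2 v2^T with u1 = (-3, 0, 1, 0), v1 = (3, 3, -1, -2), u2 = (3, -1, 1, -2), v2 = (-2, -2, 2, -3) (multiplying out reproduces the displayed K). The nonzero eigenvalues of U V^T coincide with those of the 2 x 2 matrix G = V^T U = [[v1·u1, v1·u2], [v2·u1, v2·u2]] = [[-10, 9], [8, 4]], and by the Sylvester determinant identity det(I_4 - U V^T) = det(I_2 - V^T U) = det([[11, -9], [-8, -3]]) = (11)(-3) - (-9)(-8) = -105. (Direct check: I - K =
[[16, 15, -9, 3],
 [-2, -1, 2, -3],
 [-1, -1, 0, 5],
 [-4, -4, 4, -5]]
has determinant -105.) The finite-dimensional Fredholm alternative says: either (I - K) is invertible, or ker(I - K) ≠ {0} and then range(I - K) = ker((I - K)^*)^⊥, with dim ker(I - K) = dim ker((I - K)^*). Since det(I - K) ≠ 0, 1 is not an eigenvalue of K and ker(I - K) = {0}, so we are in the first case: for every y there is a unique x = (I - K)^(-1) y. (Explicitly, by the Woodbury identity, (I - U V^T)^(-1) = I + U (I_2 - G)^(-1) V^T.)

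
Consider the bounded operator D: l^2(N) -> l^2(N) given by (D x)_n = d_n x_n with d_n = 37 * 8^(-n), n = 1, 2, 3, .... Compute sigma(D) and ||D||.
sigma(D) = {37 * 8^(-n) : n ≥ 1} ∪ {0}; ||D|| = 37/8

A bounded diagonal operator on l^2 with diagonal entries d_n has spectrum equal to the closure of {d_n : n ≥ 1}: every d_n is an eigenvalue (with eigenvector e_n), so {d_n} ⊂ sigma(D); the spectrum is closed, so its closure is too; and for lambda not in the closure, (D - lambda I) has bounded inverse (the diagonal entries 1/(d_n - lambda) are bounded). For our sequence d_n = 37 * 8^(-n), n = 1, 2, 3, ...:
  - {d_n} = {37 * 8^(-n) : n ≥ 1}; the only limit point is 0
  - closure = {37 * 8^(-n) : n ≥ 1} ∪ {0}
For the norm: a diagonal operator has ||D|| = sup_n |d_n|. Here d_n = 37 * 8^(-n) is positive and decreasing, so sup_n |d_n| = d_1 = 37/8. So ||D|| = 37/8.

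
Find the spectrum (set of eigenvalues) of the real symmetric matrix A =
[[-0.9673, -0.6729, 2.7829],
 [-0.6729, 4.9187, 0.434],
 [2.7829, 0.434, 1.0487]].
sigma(A) ≈ {-3, 3, 5}

A is real symmetric, so its spectrum consists of real eigenvalues. Expanding the characteristic polynomial of the displayed matrix gives
  det(λ I - A) = p(λ) = λ^3 + (-5)λ^2 + (-9)λ + (45).
Solving p(λ) = 0 yields eigenvalues ≈ -3, 3, 5. (A is shown rounded to 4 decimals, so these recover the underlying integer eigenvalues to within that precision.)
Verification: the trace of A = 5 equals the sum of eigenvalues 5, and det(A) ≈ -45.0007 matches the eigenvalue product -45.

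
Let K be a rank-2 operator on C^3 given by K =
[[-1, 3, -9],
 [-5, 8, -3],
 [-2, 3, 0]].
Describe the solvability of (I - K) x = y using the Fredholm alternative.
(I - K) is invertible (det(I - K) = -8 ≠ 0), so for every y in C^3 the equation (I - K) x = y has a unique solution.

K has rank 2 and factors as K = U V^T = u1 v1^T + u2 v2^T with u1 = (2, 3, 1), v1 = (-1, 2, -3), u2 = (1, -2, -1), v2 = (1, -1, -3) (multiplying out reproduces the displayed K). The nonzero eigenvalues of U V^T coincide with those of the 2 x 2 matrix G = V^T U = [[v1·u1, v1·u2], [v2·u1, v2·u2]] = [[1, -2], [-4, 6]], and by the Sylvester determinant identity det(I_3 - U V^T) = det(I_2 - V^T U) = det([[0, 2], [4, -5]]) = (0)(-5) - (2)(4) = -8. (Direct check: I - K =
[[2, -3, 9],
 [5, -7, 3],
 [2, -3, 1]]
has determinant -8.) The finite-dimensional Fredholm alternative says: either (I - K) is invertible, or ker(I - K) ≠ {0} and then range(I - K) = ker((I - K)^*)^⊥, with dim ker(I - K) = dim ker((I - K)^*). Since det(I - K) ≠ 0, 1 is not an eigenvalue of K and ker(I - K) = {0}, so we are in the first case: for every y there is a unique x = (I - K)^(-1) y. (Explicitly, by the Woodbury identity, (I - U V^T)^(-1) = I + U (I_2 - G)^(-1) V^T.)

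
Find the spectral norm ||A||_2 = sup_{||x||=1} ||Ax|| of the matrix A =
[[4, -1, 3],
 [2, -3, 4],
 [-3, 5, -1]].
||A||_2 ≈ 8.6982 (= sqrt(largest eigenvalue of A^T A))

||A||_2 = sigma_max(A) = sqrt(lambda_max(A^T A)). Form the symmetric matrix M = A^T A =
[[29, -25, 23],
 [-25, 35, -20],
 [23, -20, 26]].
Its characteristic polynomial (trace, sum of principal 2x2 minors, determinant of M give the coefficients) is
  p(λ) = det(λ I - M) = λ^3 - 90λ^2 + 1125λ - 3025.
No integer candidate from the rational root theorem (±divisors of 3025) is a root, so the roots are irrational. The cubic discriminant is Δ = 1001345625 > 0, so there are three distinct real roots. p(3) = -433 and p(4) = 99 have opposite signs, so a root lies in (3, 4); Newton's method refines it to λ ≈ 3.7891. p(10) = 225 and p(11) = -209 have opposite signs, so a root lies in (10, 11); Newton's method refines it to λ ≈ 10.5517. p(75) = -3025 and p(76) = 1611 have opposite signs, so a root lies in (75, 76); Newton's method refines it to λ ≈ 75.6591. Check (Vieta): the three roots sum to 90, matching tr M = 90.
So the eigenvalues of A^T A are ≈ 3.7891, 10.5517, 75.6591 (all ≥ 0, as they must be for A^T A). The largest is λ_max ≈ 75.6591, hence ||A||_2 = sqrt(λ_max) ≈ 8.6982.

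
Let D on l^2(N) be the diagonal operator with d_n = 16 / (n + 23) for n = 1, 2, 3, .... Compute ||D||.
||D|| = 2/3 (attained at n = 1)

For D diagonal, ||D|| = sup_n |d_n| = sup_n 16/(n + 23). This is positive and strictly decreasing in n, so the supremum is attained at n = 1: d_1 = 16/(1 + 23) = 2/3. Hence ||D|| = 2/3.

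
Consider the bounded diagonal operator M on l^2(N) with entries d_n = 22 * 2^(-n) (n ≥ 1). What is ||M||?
||M|| = 11 (attained at n = 1)

For M diagonal, ||M|| = sup_n |d_n|. The sequence d_n = 22 * 2^(-n) is positive and strictly decreasing (ratio 2^(-1) < 1), so the supremum is d_1 = 22/2 = 11. Hence ||M|| = 11.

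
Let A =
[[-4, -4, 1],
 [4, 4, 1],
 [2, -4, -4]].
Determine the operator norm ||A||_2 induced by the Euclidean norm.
||A||_2 ≈ 8.2495 (= sqrt(largest eigenvalue of A^T A))

||A||_2 = sigma_max(A) = sqrt(lambda_max(A^T A)). Form the symmetric matrix M = A^T A =
[[36, 24, -8],
 [24, 48, 16],
 [-8, 16, 18]].
Its characteristic polynomial (trace, sum of principal 2x2 minors, determinant of M give the coefficients) is
  p(λ) = det(λ I - M) = λ^3 - 102λ^2 + 2344λ - 2304.
No integer candidate from the rational root theorem (±divisors of 2304) is a root, so the roots are irrational. The cubic discriminant is Δ = 5640214784 > 0, so there are three distinct real roots. p(1) = -61 and p(2) = 1984 have opposite signs, so a root lies in (1, 2); Newton's method refines it to λ ≈ 1.0285. p(32) = 1024 and p(33) = -93 have opposite signs, so a root lies in (32, 33); Newton's method refines it to λ ≈ 32.917. p(68) = -128 and p(69) = 2319 have opposite signs, so a root lies in (68, 69); Newton's method refines it to λ ≈ 68.0545. Check (Vieta): the three roots sum to 102, matching tr M = 102.
So the eigenvalues of A^T A are ≈ 1.0285, 32.917, 68.0545 (all ≥ 0, as they must be for A^T A). The largest is λ_max ≈ 68.0545, hence ||A||_2 = sqrt(λ_max) ≈ 8.2495.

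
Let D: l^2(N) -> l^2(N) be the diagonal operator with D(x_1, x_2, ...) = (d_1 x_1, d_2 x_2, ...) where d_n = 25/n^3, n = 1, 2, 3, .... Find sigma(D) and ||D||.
sigma(D) = {25/n^3 : n ≥ 1} ∪ {0}; ||D|| = 25

A bounded diagonal operator on l^2 with diagonal entries d_n has spectrum equal to the closure of {d_n : n ≥ 1}: every d_n is an eigenvalue (with eigenvector e_n), so {d_n} ⊂ sigma(D); the spectrum is closed, so its closure is too; and for lambda not in the closure, (D - lambda I) has bounded inverse (the diagonal entries 1/(d_n - lambda) are bounded). For our sequence d_n = 25/n^3, n = 1, 2, 3, ...:
  - {d_n} = {25/n^3 : n ≥ 1}; the only limit point is 0
  - closure = {25/n^3 : n ≥ 1} ∪ {0}
For the norm: a diagonal operator has ||D|| = sup_n |d_n|. Here d_n = 25/n^3 is positive and decreasing, so sup_n |d_n| = d_1 = 25. So ||D|| = 25.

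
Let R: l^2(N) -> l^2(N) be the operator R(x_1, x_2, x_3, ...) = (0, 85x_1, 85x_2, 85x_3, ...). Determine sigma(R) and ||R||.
sigma(R) = closed disk {z in C : |z| ≤ 85}; ||R|| = 85

Note R = 85·U where U is the unit right shift (U x)_k = x_{k-1} (with x_0 := 0); so ||R|| = 85||U|| and sigma(R) = 85·sigma(U). ||R x||^2 = sum_{k≥1} |85x_k|^2 = 7225||x||^2, so ||R|| = 85 and sigma(R) ⊂ {|z| ≤ 85}. For any |lambda| < 85, the equation (R - lambda I) x = 0 forces x_1 = 0, then 85x_k = lambda x_{k+1} ⇒ x = 0, so R has no eigenvalues. But (R - lambda I) is not surjective for |lambda| < 85: solving (R - lambda I) x = e_1 would require x_n proportional to (lambda/85)^(-n), which is not in l^2. So every |lambda| < 85 lies in the residual spectrum. The boundary |lambda| = 85 is in the approximate point spectrum (the spectrum is closed). Hence sigma(R) is the closed disk of radius 85.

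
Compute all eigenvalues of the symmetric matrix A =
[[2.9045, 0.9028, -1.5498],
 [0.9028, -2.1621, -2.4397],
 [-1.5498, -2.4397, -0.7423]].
sigma(A) ≈ {-4, 0, 4}

A is real symmetric, so its spectrum consists of real eigenvalues. Expanding the characteristic polynomial of the displayed matrix gives
  det(λ I - A) = p(λ) = λ^3 + (0)λ^2 + (-16)λ + (0.0013).
Solving p(λ) = 0 yields eigenvalues ≈ -4, 0, 4. (A is shown rounded to 4 decimals, so these recover the underlying integer eigenvalues to within that precision.)
Verification: the trace of A = 0 equals the sum of eigenvalues 0, and det(A) ≈ -0.0013 matches the eigenvalue product 0.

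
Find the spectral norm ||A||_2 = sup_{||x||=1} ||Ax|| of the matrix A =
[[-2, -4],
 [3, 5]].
||A||_2 = sqrt((54 + sqrt(2900))/2) ≈ 7.3434 (= sqrt(largest eigenvalue of A^T A))

||A||_2 = sigma_max(A) = sqrt(lambda_max(A^T A)). Form the symmetric matrix M = A^T A =
[[13, 23],
 [23, 41]].
Its characteristic polynomial (trace, determinant of M give the coefficients) is
  p(λ) = det(λ I - M) = λ^2 - 54λ + 4.
For λ^2 - 54λ + 4 the discriminant is 2900. It is nonnegative but not a perfect square, so the roots are real and irrational: λ = (54 ± sqrt(2900))/2 ≈ 53.9258, 0.0742.
So the eigenvalues of A^T A are ≈ 0.0742, 53.9258 (all ≥ 0, as they must be for A^T A). The largest is λ_max = (54 + sqrt(2900))/2 ≈ 53.9258, hence ||A||_2 = sqrt(λ_max) = sqrt((54 + sqrt(2900))/2) ≈ 7.3434.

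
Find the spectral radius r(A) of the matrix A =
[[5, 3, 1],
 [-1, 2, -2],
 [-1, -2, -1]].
r(A) ≈ 3.8431

The eigenvalues of A are the roots of its characteristic polynomial. With M = A (coefficients from the trace, the sum of principal 2x2 minors, and det A):
  p(λ) = det(λ I - M) = λ^3 - 6λ^2 + 3λ + 23.
No integer candidate from the rational root theorem (±divisors of 23) is a root, so the roots are irrational. The cubic discriminant is Δ = -1647 < 0, so there is one real root and a complex-conjugate pair. p(-2) = -15 and p(-1) = 13 have opposite signs, so a root lies in (-2, -1); Newton's method refines it to λ ≈ -1.5573. Dividing out (λ - (-1.5573)) leaves approximately λ^2 - 7.5573λ + 14.7691. For λ^2 - 7.5573λ + 14.7691 the discriminant is -1.9633. It is negative, so the remaining roots are the complex-conjugate pair λ ≈ 3.7787 ± 0.7006i. Their product equals the constant term, so |λ|^2 ≈ 14.7691 and |λ| ≈ 3.8431.
Thus the eigenvalues (to 4 decimals) are -1.5573 (modulus 1.5573); 3.7787 ± 0.7006i (modulus 3.8431). The spectral radius is the largest modulus: r(A) ≈ 3.8431. (Cross-check: r(A) ≤ ||A||_2 ≈ 6.2716; equality holds whenever A is normal, though it can also hold for some non-normal A.)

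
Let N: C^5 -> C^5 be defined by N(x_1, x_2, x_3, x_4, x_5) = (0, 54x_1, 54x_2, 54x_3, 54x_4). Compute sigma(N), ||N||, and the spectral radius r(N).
sigma(N) = {0}; ||N|| = 54; r(N) = 0. (N is nilpotent with N^5 = 0.)

On C^5, N is a strictly lower-triangular matrix with 54 on the subdiagonal and zeros elsewhere, so its characteristic polynomial is lambda^5 and every eigenvalue is 0: sigma(N) = {0}. For the operator norm, N e_i = 54e_{i+1} for i = 1, ..., 4 and N e_5 = 0, so the singular values of N are 54 (with multiplicity 4) and 0; hence ||N|| = 54. The spectral radius r(N) = max|lambda| = 0. Note ||N|| > r(N) — characteristic of non-normal nilpotent operators. Indeed N^5 = 0.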